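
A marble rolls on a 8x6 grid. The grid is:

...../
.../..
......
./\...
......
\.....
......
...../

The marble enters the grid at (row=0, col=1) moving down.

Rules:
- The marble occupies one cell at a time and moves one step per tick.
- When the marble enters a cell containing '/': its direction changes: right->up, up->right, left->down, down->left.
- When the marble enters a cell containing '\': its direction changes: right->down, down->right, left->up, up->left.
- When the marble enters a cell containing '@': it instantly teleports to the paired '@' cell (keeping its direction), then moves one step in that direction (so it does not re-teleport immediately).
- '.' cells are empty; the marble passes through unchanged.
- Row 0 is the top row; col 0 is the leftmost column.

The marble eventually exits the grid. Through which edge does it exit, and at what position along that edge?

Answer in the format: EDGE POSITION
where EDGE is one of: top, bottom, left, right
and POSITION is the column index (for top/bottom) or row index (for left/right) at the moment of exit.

Step 1: enter (0,1), '.' pass, move down to (1,1)
Step 2: enter (1,1), '.' pass, move down to (2,1)
Step 3: enter (2,1), '.' pass, move down to (3,1)
Step 4: enter (3,1), '/' deflects down->left, move left to (3,0)
Step 5: enter (3,0), '.' pass, move left to (3,-1)
Step 6: at (3,-1) — EXIT via left edge, pos 3

Answer: left 3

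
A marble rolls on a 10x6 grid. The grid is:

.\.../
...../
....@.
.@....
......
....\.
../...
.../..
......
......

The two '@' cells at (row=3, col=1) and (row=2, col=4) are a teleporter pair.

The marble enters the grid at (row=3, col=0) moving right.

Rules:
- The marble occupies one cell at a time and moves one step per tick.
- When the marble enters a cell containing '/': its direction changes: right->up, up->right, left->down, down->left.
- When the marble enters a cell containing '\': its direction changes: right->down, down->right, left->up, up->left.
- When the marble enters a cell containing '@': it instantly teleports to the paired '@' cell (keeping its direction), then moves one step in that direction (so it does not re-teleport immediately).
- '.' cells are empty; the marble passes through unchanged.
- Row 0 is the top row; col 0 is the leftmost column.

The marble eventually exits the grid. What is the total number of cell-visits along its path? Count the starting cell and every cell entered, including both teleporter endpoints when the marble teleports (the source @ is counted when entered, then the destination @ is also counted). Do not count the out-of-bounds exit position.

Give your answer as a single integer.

Answer: 4

Derivation:
Step 1: enter (3,0), '.' pass, move right to (3,1)
Step 2: enter (3,1), '@' teleport (3,1)->(2,4), also enter (2,4), move right to (2,5)
Step 3: enter (2,5), '.' pass, move right to (2,6)
Step 4: at (2,6) — EXIT via right edge, pos 2
Path length (cell visits): 4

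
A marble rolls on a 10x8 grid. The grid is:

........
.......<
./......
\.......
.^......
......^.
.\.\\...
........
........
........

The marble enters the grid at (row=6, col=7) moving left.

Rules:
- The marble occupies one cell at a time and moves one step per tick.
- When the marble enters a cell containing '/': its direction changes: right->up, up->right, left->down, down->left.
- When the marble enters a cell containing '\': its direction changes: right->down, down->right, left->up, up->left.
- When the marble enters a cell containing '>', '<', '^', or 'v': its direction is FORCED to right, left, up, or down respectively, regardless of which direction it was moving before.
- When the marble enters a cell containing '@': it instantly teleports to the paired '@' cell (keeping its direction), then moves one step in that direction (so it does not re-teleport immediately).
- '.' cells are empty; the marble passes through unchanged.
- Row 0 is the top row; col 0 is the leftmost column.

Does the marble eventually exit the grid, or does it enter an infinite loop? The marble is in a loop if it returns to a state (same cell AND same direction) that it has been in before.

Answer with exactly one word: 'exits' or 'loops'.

Answer: exits

Derivation:
Step 1: enter (6,7), '.' pass, move left to (6,6)
Step 2: enter (6,6), '.' pass, move left to (6,5)
Step 3: enter (6,5), '.' pass, move left to (6,4)
Step 4: enter (6,4), '\' deflects left->up, move up to (5,4)
Step 5: enter (5,4), '.' pass, move up to (4,4)
Step 6: enter (4,4), '.' pass, move up to (3,4)
Step 7: enter (3,4), '.' pass, move up to (2,4)
Step 8: enter (2,4), '.' pass, move up to (1,4)
Step 9: enter (1,4), '.' pass, move up to (0,4)
Step 10: enter (0,4), '.' pass, move up to (-1,4)
Step 11: at (-1,4) — EXIT via top edge, pos 4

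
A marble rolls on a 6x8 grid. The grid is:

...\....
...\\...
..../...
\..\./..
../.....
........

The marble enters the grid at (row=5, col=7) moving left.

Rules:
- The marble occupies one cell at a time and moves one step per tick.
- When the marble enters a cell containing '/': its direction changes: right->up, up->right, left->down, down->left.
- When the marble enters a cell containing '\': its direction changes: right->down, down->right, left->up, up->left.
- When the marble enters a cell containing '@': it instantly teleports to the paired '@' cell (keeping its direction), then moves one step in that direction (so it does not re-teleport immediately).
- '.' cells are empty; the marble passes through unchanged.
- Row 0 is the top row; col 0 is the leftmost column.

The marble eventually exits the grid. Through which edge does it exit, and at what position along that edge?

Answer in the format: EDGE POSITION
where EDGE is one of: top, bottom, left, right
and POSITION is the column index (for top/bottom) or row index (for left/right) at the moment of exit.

Answer: left 5

Derivation:
Step 1: enter (5,7), '.' pass, move left to (5,6)
Step 2: enter (5,6), '.' pass, move left to (5,5)
Step 3: enter (5,5), '.' pass, move left to (5,4)
Step 4: enter (5,4), '.' pass, move left to (5,3)
Step 5: enter (5,3), '.' pass, move left to (5,2)
Step 6: enter (5,2), '.' pass, move left to (5,1)
Step 7: enter (5,1), '.' pass, move left to (5,0)
Step 8: enter (5,0), '.' pass, move left to (5,-1)
Step 9: at (5,-1) — EXIT via left edge, pos 5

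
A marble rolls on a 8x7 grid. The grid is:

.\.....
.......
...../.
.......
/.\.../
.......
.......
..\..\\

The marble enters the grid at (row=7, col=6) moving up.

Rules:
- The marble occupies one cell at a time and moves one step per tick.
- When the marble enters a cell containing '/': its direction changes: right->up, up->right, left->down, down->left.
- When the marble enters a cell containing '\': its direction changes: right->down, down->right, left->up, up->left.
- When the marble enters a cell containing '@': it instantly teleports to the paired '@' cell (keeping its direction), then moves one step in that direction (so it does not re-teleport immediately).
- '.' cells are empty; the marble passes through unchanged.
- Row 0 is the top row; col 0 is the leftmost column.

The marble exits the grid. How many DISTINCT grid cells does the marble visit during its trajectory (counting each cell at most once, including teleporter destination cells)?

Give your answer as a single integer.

Answer: 8

Derivation:
Step 1: enter (7,6), '\' deflects up->left, move left to (7,5)
Step 2: enter (7,5), '\' deflects left->up, move up to (6,5)
Step 3: enter (6,5), '.' pass, move up to (5,5)
Step 4: enter (5,5), '.' pass, move up to (4,5)
Step 5: enter (4,5), '.' pass, move up to (3,5)
Step 6: enter (3,5), '.' pass, move up to (2,5)
Step 7: enter (2,5), '/' deflects up->right, move right to (2,6)
Step 8: enter (2,6), '.' pass, move right to (2,7)
Step 9: at (2,7) — EXIT via right edge, pos 2
Distinct cells visited: 8 (path length 8)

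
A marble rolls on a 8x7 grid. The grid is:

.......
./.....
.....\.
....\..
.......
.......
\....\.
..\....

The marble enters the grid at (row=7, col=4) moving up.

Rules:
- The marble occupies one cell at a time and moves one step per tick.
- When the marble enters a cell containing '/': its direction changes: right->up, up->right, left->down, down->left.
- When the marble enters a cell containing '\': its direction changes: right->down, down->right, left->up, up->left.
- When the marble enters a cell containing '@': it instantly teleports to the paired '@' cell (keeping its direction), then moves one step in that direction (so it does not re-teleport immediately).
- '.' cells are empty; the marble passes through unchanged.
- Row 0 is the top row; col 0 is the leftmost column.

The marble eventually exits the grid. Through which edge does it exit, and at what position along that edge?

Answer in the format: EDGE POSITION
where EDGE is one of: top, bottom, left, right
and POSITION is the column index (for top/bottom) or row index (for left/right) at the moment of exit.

Answer: left 3

Derivation:
Step 1: enter (7,4), '.' pass, move up to (6,4)
Step 2: enter (6,4), '.' pass, move up to (5,4)
Step 3: enter (5,4), '.' pass, move up to (4,4)
Step 4: enter (4,4), '.' pass, move up to (3,4)
Step 5: enter (3,4), '\' deflects up->left, move left to (3,3)
Step 6: enter (3,3), '.' pass, move left to (3,2)
Step 7: enter (3,2), '.' pass, move left to (3,1)
Step 8: enter (3,1), '.' pass, move left to (3,0)
Step 9: enter (3,0), '.' pass, move left to (3,-1)
Step 10: at (3,-1) — EXIT via left edge, pos 3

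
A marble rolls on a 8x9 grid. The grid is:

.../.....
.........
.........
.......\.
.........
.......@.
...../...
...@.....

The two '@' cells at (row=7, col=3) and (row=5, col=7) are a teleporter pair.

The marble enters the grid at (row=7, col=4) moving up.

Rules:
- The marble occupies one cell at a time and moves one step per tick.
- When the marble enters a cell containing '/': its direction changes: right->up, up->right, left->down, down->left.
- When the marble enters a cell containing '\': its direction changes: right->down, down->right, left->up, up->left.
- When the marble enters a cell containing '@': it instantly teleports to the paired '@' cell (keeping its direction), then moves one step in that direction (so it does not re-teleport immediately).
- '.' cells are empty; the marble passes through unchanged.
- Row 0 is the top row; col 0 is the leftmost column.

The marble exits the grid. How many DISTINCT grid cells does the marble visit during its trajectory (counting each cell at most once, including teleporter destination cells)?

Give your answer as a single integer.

Answer: 8

Derivation:
Step 1: enter (7,4), '.' pass, move up to (6,4)
Step 2: enter (6,4), '.' pass, move up to (5,4)
Step 3: enter (5,4), '.' pass, move up to (4,4)
Step 4: enter (4,4), '.' pass, move up to (3,4)
Step 5: enter (3,4), '.' pass, move up to (2,4)
Step 6: enter (2,4), '.' pass, move up to (1,4)
Step 7: enter (1,4), '.' pass, move up to (0,4)
Step 8: enter (0,4), '.' pass, move up to (-1,4)
Step 9: at (-1,4) — EXIT via top edge, pos 4
Distinct cells visited: 8 (path length 8)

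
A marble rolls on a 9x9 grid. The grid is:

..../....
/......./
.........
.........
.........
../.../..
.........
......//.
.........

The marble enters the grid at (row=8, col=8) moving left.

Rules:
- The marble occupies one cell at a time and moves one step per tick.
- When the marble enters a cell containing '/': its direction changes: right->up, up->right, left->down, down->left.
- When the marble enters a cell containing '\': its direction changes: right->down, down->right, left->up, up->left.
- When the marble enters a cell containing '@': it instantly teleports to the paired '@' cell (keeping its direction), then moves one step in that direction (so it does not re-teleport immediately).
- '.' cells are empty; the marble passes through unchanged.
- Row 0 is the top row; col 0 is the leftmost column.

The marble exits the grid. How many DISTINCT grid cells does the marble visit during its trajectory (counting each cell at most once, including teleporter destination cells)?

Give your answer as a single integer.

Answer: 9

Derivation:
Step 1: enter (8,8), '.' pass, move left to (8,7)
Step 2: enter (8,7), '.' pass, move left to (8,6)
Step 3: enter (8,6), '.' pass, move left to (8,5)
Step 4: enter (8,5), '.' pass, move left to (8,4)
Step 5: enter (8,4), '.' pass, move left to (8,3)
Step 6: enter (8,3), '.' pass, move left to (8,2)
Step 7: enter (8,2), '.' pass, move left to (8,1)
Step 8: enter (8,1), '.' pass, move left to (8,0)
Step 9: enter (8,0), '.' pass, move left to (8,-1)
Step 10: at (8,-1) — EXIT via left edge, pos 8
Distinct cells visited: 9 (path length 9)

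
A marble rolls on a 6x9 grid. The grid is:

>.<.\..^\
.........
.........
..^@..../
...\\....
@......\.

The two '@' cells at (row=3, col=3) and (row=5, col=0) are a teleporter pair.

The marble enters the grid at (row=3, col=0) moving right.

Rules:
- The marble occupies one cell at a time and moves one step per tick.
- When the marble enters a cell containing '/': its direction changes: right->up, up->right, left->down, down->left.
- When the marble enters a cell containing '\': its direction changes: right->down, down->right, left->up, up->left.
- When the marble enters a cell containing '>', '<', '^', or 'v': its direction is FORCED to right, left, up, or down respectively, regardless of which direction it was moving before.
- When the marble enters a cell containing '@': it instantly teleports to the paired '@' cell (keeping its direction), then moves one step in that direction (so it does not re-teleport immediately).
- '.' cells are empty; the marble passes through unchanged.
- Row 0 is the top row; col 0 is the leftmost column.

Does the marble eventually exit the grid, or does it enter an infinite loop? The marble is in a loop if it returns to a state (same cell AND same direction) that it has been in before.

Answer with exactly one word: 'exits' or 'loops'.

Answer: loops

Derivation:
Step 1: enter (3,0), '.' pass, move right to (3,1)
Step 2: enter (3,1), '.' pass, move right to (3,2)
Step 3: enter (3,2), '^' forces right->up, move up to (2,2)
Step 4: enter (2,2), '.' pass, move up to (1,2)
Step 5: enter (1,2), '.' pass, move up to (0,2)
Step 6: enter (0,2), '<' forces up->left, move left to (0,1)
Step 7: enter (0,1), '.' pass, move left to (0,0)
Step 8: enter (0,0), '>' forces left->right, move right to (0,1)
Step 9: enter (0,1), '.' pass, move right to (0,2)
Step 10: enter (0,2), '<' forces right->left, move left to (0,1)
Step 11: at (0,1) dir=left — LOOP DETECTED (seen before)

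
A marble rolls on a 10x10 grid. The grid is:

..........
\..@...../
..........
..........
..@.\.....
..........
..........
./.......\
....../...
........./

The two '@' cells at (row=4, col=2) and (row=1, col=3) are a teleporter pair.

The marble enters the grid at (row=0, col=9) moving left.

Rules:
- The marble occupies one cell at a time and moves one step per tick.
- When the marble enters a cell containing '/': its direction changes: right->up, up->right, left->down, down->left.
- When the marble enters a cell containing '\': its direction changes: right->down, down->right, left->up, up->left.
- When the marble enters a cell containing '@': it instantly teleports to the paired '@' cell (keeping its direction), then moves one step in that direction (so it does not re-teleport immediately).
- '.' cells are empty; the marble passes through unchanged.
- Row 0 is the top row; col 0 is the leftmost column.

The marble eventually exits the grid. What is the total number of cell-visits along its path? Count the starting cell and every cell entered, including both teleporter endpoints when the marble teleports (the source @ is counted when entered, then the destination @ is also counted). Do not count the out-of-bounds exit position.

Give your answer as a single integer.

Answer: 10

Derivation:
Step 1: enter (0,9), '.' pass, move left to (0,8)
Step 2: enter (0,8), '.' pass, move left to (0,7)
Step 3: enter (0,7), '.' pass, move left to (0,6)
Step 4: enter (0,6), '.' pass, move left to (0,5)
Step 5: enter (0,5), '.' pass, move left to (0,4)
Step 6: enter (0,4), '.' pass, move left to (0,3)
Step 7: enter (0,3), '.' pass, move left to (0,2)
Step 8: enter (0,2), '.' pass, move left to (0,1)
Step 9: enter (0,1), '.' pass, move left to (0,0)
Step 10: enter (0,0), '.' pass, move left to (0,-1)
Step 11: at (0,-1) — EXIT via left edge, pos 0
Path length (cell visits): 10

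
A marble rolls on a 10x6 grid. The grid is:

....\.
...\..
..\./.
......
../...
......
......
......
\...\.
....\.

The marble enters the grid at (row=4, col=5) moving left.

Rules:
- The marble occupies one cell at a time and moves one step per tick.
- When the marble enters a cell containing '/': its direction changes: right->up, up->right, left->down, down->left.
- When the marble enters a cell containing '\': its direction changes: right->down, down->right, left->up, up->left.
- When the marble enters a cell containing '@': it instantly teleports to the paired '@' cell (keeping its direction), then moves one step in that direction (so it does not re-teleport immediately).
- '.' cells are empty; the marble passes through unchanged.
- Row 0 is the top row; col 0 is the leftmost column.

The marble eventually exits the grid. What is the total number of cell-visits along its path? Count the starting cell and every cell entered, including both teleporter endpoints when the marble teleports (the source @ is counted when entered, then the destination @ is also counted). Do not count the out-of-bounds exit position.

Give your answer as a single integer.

Answer: 9

Derivation:
Step 1: enter (4,5), '.' pass, move left to (4,4)
Step 2: enter (4,4), '.' pass, move left to (4,3)
Step 3: enter (4,3), '.' pass, move left to (4,2)
Step 4: enter (4,2), '/' deflects left->down, move down to (5,2)
Step 5: enter (5,2), '.' pass, move down to (6,2)
Step 6: enter (6,2), '.' pass, move down to (7,2)
Step 7: enter (7,2), '.' pass, move down to (8,2)
Step 8: enter (8,2), '.' pass, move down to (9,2)
Step 9: enter (9,2), '.' pass, move down to (10,2)
Step 10: at (10,2) — EXIT via bottom edge, pos 2
Path length (cell visits): 9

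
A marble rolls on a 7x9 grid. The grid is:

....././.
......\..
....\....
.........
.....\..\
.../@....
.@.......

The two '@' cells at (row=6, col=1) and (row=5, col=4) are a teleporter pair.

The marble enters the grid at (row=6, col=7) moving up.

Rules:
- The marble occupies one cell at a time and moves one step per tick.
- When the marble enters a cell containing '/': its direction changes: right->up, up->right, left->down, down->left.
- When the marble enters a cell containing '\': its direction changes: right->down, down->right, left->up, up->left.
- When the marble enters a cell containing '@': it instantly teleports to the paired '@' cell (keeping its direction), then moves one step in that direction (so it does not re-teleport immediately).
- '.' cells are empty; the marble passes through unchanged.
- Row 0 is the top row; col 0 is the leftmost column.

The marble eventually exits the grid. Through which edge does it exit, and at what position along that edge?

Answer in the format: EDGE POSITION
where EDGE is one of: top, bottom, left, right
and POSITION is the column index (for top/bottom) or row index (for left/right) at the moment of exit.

Answer: right 0

Derivation:
Step 1: enter (6,7), '.' pass, move up to (5,7)
Step 2: enter (5,7), '.' pass, move up to (4,7)
Step 3: enter (4,7), '.' pass, move up to (3,7)
Step 4: enter (3,7), '.' pass, move up to (2,7)
Step 5: enter (2,7), '.' pass, move up to (1,7)
Step 6: enter (1,7), '.' pass, move up to (0,7)
Step 7: enter (0,7), '/' deflects up->right, move right to (0,8)
Step 8: enter (0,8), '.' pass, move right to (0,9)
Step 9: at (0,9) — EXIT via right edge, pos 0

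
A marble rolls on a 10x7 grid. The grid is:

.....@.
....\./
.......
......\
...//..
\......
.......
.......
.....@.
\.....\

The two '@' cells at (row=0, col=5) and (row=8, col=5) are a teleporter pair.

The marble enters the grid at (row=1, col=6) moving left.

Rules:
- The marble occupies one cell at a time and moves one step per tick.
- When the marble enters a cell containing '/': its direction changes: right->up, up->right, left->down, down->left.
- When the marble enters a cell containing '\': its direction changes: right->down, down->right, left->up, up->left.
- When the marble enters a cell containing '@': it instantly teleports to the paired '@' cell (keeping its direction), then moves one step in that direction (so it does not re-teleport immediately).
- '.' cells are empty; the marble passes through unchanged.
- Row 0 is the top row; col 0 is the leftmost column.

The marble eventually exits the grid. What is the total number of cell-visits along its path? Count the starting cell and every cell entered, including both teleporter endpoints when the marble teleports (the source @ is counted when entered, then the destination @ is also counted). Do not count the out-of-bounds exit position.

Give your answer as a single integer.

Step 1: enter (1,6), '/' deflects left->down, move down to (2,6)
Step 2: enter (2,6), '.' pass, move down to (3,6)
Step 3: enter (3,6), '\' deflects down->right, move right to (3,7)
Step 4: at (3,7) — EXIT via right edge, pos 3
Path length (cell visits): 3

Answer: 3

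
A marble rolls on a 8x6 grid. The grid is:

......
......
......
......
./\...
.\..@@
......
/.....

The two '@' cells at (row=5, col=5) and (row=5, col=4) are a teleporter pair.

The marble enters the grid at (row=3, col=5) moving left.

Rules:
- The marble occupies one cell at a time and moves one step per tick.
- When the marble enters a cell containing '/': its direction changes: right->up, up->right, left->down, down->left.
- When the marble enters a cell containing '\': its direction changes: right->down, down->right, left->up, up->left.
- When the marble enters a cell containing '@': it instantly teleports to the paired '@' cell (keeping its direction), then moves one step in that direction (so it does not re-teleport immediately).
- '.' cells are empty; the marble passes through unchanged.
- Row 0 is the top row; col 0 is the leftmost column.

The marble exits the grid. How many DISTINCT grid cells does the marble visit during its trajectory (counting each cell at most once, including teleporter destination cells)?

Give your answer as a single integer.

Step 1: enter (3,5), '.' pass, move left to (3,4)
Step 2: enter (3,4), '.' pass, move left to (3,3)
Step 3: enter (3,3), '.' pass, move left to (3,2)
Step 4: enter (3,2), '.' pass, move left to (3,1)
Step 5: enter (3,1), '.' pass, move left to (3,0)
Step 6: enter (3,0), '.' pass, move left to (3,-1)
Step 7: at (3,-1) — EXIT via left edge, pos 3
Distinct cells visited: 6 (path length 6)

Answer: 6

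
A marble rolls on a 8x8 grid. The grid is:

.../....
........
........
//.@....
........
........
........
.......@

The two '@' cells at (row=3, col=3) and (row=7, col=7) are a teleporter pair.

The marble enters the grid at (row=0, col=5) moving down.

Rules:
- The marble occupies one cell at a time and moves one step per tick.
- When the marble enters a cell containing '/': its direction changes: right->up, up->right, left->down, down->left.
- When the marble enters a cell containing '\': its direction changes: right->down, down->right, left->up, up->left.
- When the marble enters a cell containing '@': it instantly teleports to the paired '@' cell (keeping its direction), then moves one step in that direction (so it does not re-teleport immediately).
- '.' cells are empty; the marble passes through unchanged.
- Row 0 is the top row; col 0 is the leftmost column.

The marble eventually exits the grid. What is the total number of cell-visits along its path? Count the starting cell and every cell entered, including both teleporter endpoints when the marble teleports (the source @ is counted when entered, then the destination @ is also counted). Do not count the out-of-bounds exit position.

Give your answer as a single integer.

Answer: 8

Derivation:
Step 1: enter (0,5), '.' pass, move down to (1,5)
Step 2: enter (1,5), '.' pass, move down to (2,5)
Step 3: enter (2,5), '.' pass, move down to (3,5)
Step 4: enter (3,5), '.' pass, move down to (4,5)
Step 5: enter (4,5), '.' pass, move down to (5,5)
Step 6: enter (5,5), '.' pass, move down to (6,5)
Step 7: enter (6,5), '.' pass, move down to (7,5)
Step 8: enter (7,5), '.' pass, move down to (8,5)
Step 9: at (8,5) — EXIT via bottom edge, pos 5
Path length (cell visits): 8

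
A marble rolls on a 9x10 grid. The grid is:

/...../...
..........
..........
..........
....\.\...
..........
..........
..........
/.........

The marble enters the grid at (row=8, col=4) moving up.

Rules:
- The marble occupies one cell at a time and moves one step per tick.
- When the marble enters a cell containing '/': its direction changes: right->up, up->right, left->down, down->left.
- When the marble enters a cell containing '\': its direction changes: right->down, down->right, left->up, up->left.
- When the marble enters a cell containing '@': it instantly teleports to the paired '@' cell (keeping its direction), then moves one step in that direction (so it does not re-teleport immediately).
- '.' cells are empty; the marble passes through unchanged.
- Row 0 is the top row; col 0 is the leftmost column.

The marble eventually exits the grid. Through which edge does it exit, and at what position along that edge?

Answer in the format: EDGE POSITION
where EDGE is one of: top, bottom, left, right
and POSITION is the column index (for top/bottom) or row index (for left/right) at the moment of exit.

Step 1: enter (8,4), '.' pass, move up to (7,4)
Step 2: enter (7,4), '.' pass, move up to (6,4)
Step 3: enter (6,4), '.' pass, move up to (5,4)
Step 4: enter (5,4), '.' pass, move up to (4,4)
Step 5: enter (4,4), '\' deflects up->left, move left to (4,3)
Step 6: enter (4,3), '.' pass, move left to (4,2)
Step 7: enter (4,2), '.' pass, move left to (4,1)
Step 8: enter (4,1), '.' pass, move left to (4,0)
Step 9: enter (4,0), '.' pass, move left to (4,-1)
Step 10: at (4,-1) — EXIT via left edge, pos 4

Answer: left 4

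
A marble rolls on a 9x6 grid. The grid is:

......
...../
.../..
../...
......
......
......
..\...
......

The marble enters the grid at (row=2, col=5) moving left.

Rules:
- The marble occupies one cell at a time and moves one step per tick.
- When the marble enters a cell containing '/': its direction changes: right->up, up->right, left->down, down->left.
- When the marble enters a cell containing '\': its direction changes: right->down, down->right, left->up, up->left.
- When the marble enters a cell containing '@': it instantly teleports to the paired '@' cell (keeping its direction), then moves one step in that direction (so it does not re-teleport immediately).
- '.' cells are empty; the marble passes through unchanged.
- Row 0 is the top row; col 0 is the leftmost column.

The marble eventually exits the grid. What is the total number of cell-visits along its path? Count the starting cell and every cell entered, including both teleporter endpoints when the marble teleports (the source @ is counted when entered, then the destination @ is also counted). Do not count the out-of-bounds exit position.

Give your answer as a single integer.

Answer: 9

Derivation:
Step 1: enter (2,5), '.' pass, move left to (2,4)
Step 2: enter (2,4), '.' pass, move left to (2,3)
Step 3: enter (2,3), '/' deflects left->down, move down to (3,3)
Step 4: enter (3,3), '.' pass, move down to (4,3)
Step 5: enter (4,3), '.' pass, move down to (5,3)
Step 6: enter (5,3), '.' pass, move down to (6,3)
Step 7: enter (6,3), '.' pass, move down to (7,3)
Step 8: enter (7,3), '.' pass, move down to (8,3)
Step 9: enter (8,3), '.' pass, move down to (9,3)
Step 10: at (9,3) — EXIT via bottom edge, pos 3
Path length (cell visits): 9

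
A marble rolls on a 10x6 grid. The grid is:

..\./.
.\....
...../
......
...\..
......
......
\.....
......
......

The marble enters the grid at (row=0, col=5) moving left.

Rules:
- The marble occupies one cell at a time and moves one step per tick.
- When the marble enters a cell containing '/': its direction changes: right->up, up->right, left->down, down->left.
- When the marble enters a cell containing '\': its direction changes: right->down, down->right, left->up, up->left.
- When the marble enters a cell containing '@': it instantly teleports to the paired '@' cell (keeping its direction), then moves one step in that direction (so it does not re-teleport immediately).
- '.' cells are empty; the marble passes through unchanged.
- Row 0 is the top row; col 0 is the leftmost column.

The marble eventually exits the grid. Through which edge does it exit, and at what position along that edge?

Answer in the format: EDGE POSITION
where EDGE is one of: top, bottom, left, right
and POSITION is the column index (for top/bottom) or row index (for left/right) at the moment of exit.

Step 1: enter (0,5), '.' pass, move left to (0,4)
Step 2: enter (0,4), '/' deflects left->down, move down to (1,4)
Step 3: enter (1,4), '.' pass, move down to (2,4)
Step 4: enter (2,4), '.' pass, move down to (3,4)
Step 5: enter (3,4), '.' pass, move down to (4,4)
Step 6: enter (4,4), '.' pass, move down to (5,4)
Step 7: enter (5,4), '.' pass, move down to (6,4)
Step 8: enter (6,4), '.' pass, move down to (7,4)
Step 9: enter (7,4), '.' pass, move down to (8,4)
Step 10: enter (8,4), '.' pass, move down to (9,4)
Step 11: enter (9,4), '.' pass, move down to (10,4)
Step 12: at (10,4) — EXIT via bottom edge, pos 4

Answer: bottom 4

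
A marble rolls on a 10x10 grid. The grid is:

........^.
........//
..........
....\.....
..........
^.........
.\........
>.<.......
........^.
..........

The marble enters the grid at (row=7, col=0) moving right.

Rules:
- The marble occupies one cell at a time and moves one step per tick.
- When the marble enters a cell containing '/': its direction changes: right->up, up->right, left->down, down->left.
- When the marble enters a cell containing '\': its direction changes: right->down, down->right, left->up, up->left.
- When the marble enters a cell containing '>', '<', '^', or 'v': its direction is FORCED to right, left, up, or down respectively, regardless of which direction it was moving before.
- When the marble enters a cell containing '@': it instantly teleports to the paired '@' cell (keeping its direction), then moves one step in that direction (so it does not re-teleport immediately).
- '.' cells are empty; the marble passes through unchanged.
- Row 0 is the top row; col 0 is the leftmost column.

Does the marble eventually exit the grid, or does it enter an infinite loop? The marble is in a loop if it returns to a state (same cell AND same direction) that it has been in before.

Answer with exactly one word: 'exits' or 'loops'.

Answer: loops

Derivation:
Step 1: enter (7,0), '>' forces right->right, move right to (7,1)
Step 2: enter (7,1), '.' pass, move right to (7,2)
Step 3: enter (7,2), '<' forces right->left, move left to (7,1)
Step 4: enter (7,1), '.' pass, move left to (7,0)
Step 5: enter (7,0), '>' forces left->right, move right to (7,1)
Step 6: at (7,1) dir=right — LOOP DETECTED (seen before)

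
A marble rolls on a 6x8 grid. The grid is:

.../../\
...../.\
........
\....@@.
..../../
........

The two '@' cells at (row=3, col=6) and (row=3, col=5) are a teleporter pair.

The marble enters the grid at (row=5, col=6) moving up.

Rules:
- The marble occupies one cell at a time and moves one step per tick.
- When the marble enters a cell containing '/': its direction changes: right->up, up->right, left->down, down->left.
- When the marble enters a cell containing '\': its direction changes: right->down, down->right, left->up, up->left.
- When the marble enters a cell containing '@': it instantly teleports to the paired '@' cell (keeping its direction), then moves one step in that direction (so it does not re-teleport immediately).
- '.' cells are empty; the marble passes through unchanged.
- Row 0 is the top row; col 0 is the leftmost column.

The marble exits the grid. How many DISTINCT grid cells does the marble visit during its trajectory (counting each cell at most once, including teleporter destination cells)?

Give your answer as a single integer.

Step 1: enter (5,6), '.' pass, move up to (4,6)
Step 2: enter (4,6), '.' pass, move up to (3,6)
Step 3: enter (3,6), '@' teleport (3,6)->(3,5), also enter (3,5), move up to (2,5)
Step 4: enter (2,5), '.' pass, move up to (1,5)
Step 5: enter (1,5), '/' deflects up->right, move right to (1,6)
Step 6: enter (1,6), '.' pass, move right to (1,7)
Step 7: enter (1,7), '\' deflects right->down, move down to (2,7)
Step 8: enter (2,7), '.' pass, move down to (3,7)
Step 9: enter (3,7), '.' pass, move down to (4,7)
Step 10: enter (4,7), '/' deflects down->left, move left to (4,6)
Step 11: enter (4,6), '.' pass, move left to (4,5)
Step 12: enter (4,5), '.' pass, move left to (4,4)
Step 13: enter (4,4), '/' deflects left->down, move down to (5,4)
Step 14: enter (5,4), '.' pass, move down to (6,4)
Step 15: at (6,4) — EXIT via bottom edge, pos 4
Distinct cells visited: 14 (path length 15)

Answer: 14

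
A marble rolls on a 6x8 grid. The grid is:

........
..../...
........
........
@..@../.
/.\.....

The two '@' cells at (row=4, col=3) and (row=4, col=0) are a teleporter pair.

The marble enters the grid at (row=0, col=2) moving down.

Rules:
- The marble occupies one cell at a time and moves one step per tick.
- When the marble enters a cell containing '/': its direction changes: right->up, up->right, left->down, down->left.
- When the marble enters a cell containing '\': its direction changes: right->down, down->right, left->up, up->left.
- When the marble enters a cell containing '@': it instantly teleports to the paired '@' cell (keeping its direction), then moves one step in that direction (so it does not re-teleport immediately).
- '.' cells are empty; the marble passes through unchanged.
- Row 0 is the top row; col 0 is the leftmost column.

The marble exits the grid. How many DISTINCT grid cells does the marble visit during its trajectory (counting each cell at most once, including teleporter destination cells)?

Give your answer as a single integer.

Answer: 11

Derivation:
Step 1: enter (0,2), '.' pass, move down to (1,2)
Step 2: enter (1,2), '.' pass, move down to (2,2)
Step 3: enter (2,2), '.' pass, move down to (3,2)
Step 4: enter (3,2), '.' pass, move down to (4,2)
Step 5: enter (4,2), '.' pass, move down to (5,2)
Step 6: enter (5,2), '\' deflects down->right, move right to (5,3)
Step 7: enter (5,3), '.' pass, move right to (5,4)
Step 8: enter (5,4), '.' pass, move right to (5,5)
Step 9: enter (5,5), '.' pass, move right to (5,6)
Step 10: enter (5,6), '.' pass, move right to (5,7)
Step 11: enter (5,7), '.' pass, move right to (5,8)
Step 12: at (5,8) — EXIT via right edge, pos 5
Distinct cells visited: 11 (path length 11)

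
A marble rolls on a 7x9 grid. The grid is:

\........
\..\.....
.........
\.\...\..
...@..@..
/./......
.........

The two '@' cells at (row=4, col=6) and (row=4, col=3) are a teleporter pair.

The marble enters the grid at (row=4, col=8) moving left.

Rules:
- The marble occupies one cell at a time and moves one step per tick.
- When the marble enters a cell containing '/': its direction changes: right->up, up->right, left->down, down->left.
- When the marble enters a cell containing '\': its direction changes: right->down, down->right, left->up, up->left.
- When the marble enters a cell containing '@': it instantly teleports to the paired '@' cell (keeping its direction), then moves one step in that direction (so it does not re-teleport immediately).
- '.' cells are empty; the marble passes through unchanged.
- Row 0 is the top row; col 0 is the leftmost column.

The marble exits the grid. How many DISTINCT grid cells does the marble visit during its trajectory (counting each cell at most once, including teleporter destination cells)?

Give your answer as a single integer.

Step 1: enter (4,8), '.' pass, move left to (4,7)
Step 2: enter (4,7), '.' pass, move left to (4,6)
Step 3: enter (4,6), '@' teleport (4,6)->(4,3), also enter (4,3), move left to (4,2)
Step 4: enter (4,2), '.' pass, move left to (4,1)
Step 5: enter (4,1), '.' pass, move left to (4,0)
Step 6: enter (4,0), '.' pass, move left to (4,-1)
Step 7: at (4,-1) — EXIT via left edge, pos 4
Distinct cells visited: 7 (path length 7)

Answer: 7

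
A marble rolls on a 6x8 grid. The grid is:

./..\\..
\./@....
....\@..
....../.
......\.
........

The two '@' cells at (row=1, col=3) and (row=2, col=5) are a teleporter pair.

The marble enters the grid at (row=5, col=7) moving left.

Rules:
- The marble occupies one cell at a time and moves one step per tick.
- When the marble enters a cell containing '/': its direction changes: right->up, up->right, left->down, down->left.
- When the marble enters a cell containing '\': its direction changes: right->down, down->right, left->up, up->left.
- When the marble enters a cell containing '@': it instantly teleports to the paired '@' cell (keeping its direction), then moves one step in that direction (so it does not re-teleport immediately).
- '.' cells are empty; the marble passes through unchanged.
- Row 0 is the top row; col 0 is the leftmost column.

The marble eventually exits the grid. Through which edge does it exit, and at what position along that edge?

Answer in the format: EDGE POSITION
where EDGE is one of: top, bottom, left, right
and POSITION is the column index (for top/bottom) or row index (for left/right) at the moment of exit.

Step 1: enter (5,7), '.' pass, move left to (5,6)
Step 2: enter (5,6), '.' pass, move left to (5,5)
Step 3: enter (5,5), '.' pass, move left to (5,4)
Step 4: enter (5,4), '.' pass, move left to (5,3)
Step 5: enter (5,3), '.' pass, move left to (5,2)
Step 6: enter (5,2), '.' pass, move left to (5,1)
Step 7: enter (5,1), '.' pass, move left to (5,0)
Step 8: enter (5,0), '.' pass, move left to (5,-1)
Step 9: at (5,-1) — EXIT via left edge, pos 5

Answer: left 5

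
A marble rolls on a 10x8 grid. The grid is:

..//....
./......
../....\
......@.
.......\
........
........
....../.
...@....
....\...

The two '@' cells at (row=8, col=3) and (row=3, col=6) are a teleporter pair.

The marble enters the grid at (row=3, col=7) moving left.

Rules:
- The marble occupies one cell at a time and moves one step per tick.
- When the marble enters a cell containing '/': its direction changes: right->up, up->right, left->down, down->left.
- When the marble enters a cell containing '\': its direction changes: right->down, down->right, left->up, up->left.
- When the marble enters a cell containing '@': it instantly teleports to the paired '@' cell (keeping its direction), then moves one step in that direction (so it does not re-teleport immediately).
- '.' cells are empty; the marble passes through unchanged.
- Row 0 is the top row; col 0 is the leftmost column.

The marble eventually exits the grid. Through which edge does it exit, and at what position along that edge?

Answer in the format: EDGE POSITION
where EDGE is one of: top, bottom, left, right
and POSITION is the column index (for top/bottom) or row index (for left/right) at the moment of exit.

Step 1: enter (3,7), '.' pass, move left to (3,6)
Step 2: enter (3,6), '@' teleport (3,6)->(8,3), also enter (8,3), move left to (8,2)
Step 3: enter (8,2), '.' pass, move left to (8,1)
Step 4: enter (8,1), '.' pass, move left to (8,0)
Step 5: enter (8,0), '.' pass, move left to (8,-1)
Step 6: at (8,-1) — EXIT via left edge, pos 8

Answer: left 8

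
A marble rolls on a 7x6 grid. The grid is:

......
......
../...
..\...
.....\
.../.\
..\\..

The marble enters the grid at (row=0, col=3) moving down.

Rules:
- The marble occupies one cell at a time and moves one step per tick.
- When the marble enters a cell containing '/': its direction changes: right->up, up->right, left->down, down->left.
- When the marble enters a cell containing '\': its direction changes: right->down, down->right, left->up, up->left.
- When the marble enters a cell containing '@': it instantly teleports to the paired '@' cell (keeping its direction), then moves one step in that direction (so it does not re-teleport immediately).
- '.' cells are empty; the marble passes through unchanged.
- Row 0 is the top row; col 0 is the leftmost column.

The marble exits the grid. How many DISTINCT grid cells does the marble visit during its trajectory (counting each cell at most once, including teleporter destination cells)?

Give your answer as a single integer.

Step 1: enter (0,3), '.' pass, move down to (1,3)
Step 2: enter (1,3), '.' pass, move down to (2,3)
Step 3: enter (2,3), '.' pass, move down to (3,3)
Step 4: enter (3,3), '.' pass, move down to (4,3)
Step 5: enter (4,3), '.' pass, move down to (5,3)
Step 6: enter (5,3), '/' deflects down->left, move left to (5,2)
Step 7: enter (5,2), '.' pass, move left to (5,1)
Step 8: enter (5,1), '.' pass, move left to (5,0)
Step 9: enter (5,0), '.' pass, move left to (5,-1)
Step 10: at (5,-1) — EXIT via left edge, pos 5
Distinct cells visited: 9 (path length 9)

Answer: 9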